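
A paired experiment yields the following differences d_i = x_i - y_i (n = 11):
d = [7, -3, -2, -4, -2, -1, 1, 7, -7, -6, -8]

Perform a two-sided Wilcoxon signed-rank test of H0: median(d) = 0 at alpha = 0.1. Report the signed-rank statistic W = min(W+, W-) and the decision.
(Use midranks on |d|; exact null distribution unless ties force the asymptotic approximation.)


Step 1: Drop any zero differences (none here) and take |d_i|.
|d| = [7, 3, 2, 4, 2, 1, 1, 7, 7, 6, 8]
Step 2: Midrank |d_i| (ties get averaged ranks).
ranks: |7|->9, |3|->5, |2|->3.5, |4|->6, |2|->3.5, |1|->1.5, |1|->1.5, |7|->9, |7|->9, |6|->7, |8|->11
Step 3: Attach original signs; sum ranks with positive sign and with negative sign.
W+ = 9 + 1.5 + 9 = 19.5
W- = 5 + 3.5 + 6 + 3.5 + 1.5 + 9 + 7 + 11 = 46.5
(Check: W+ + W- = 66 should equal n(n+1)/2 = 66.)
Step 4: Test statistic W = min(W+, W-) = 19.5.
Step 5: Ties in |d|, so use the tie-corrected normal approximation.
        E[W] = n(n+1)/4 = 11*12/4 = 33.
        Tie groups: |d|=1 (t=2), |d|=2 (t=2), |d|=7 (t=3); sum(t^3 - t) = 36.
        Var[W] = n(n+1)(2n+1)/24 - sum(t^3-t)/48 = 3036/24 - 36/48 = 125.75.
        z = (W - E[W]) / sqrt(Var[W]) = (19.5 - 33) / 11.2138 = -1.2039.
        Two-sided p = 2*Phi(z) = 0.228640.
Step 6: alpha = 0.1. fail to reject H0.

W+ = 19.5, W- = 46.5, W = min = 19.5, p = 0.228640, fail to reject H0.


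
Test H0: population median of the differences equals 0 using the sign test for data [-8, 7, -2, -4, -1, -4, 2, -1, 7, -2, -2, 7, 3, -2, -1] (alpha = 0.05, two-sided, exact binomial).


Step 1: Discard zero differences. Original n = 15; n_eff = number of nonzero differences = 15.
Nonzero differences (with sign): -8, +7, -2, -4, -1, -4, +2, -1, +7, -2, -2, +7, +3, -2, -1
Step 2: Count signs: positive = 5, negative = 10.
Step 3: Under H0: P(positive) = 0.5, so the number of positives S ~ Bin(15, 0.5).
Step 4: Two-sided exact p-value = sum of Bin(15,0.5) probabilities at or below the observed probability = 0.301758.
Step 5: alpha = 0.05. fail to reject H0.

n_eff = 15, pos = 5, neg = 10, p = 0.301758, fail to reject H0.


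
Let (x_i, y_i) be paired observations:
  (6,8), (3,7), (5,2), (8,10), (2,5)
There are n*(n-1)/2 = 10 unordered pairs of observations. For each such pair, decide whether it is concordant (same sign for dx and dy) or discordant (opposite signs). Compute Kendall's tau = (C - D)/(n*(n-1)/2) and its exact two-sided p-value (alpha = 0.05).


Step 1: Enumerate the 10 unordered pairs (i,j) with i<j and classify each by sign(x_j-x_i) * sign(y_j-y_i).
  (1,2):dx=-3,dy=-1->C; (1,3):dx=-1,dy=-6->C; (1,4):dx=+2,dy=+2->C; (1,5):dx=-4,dy=-3->C
  (2,3):dx=+2,dy=-5->D; (2,4):dx=+5,dy=+3->C; (2,5):dx=-1,dy=-2->C; (3,4):dx=+3,dy=+8->C
  (3,5):dx=-3,dy=+3->D; (4,5):dx=-6,dy=-5->C
Step 2: C = 8, D = 2, total pairs = 10.
Step 3: tau = (C - D)/(n(n-1)/2) = (8 - 2)/10 = 0.600000.
Step 4: Exact two-sided p-value (enumerate n! = 120 permutations of y under H0): p = 0.233333.
Step 5: alpha = 0.05. fail to reject H0.

tau_b = 0.6000 (C=8, D=2), p = 0.233333, fail to reject H0.


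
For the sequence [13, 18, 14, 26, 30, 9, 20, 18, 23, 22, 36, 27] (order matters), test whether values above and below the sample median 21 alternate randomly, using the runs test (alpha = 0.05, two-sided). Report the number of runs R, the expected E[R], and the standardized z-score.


Step 1: Compute median = 21; label A = above, B = below.
Labels in order: BBBAABBBAAAA  (n_A = 6, n_B = 6)
Step 2: Count runs R = 4.
Step 3: Under H0 (random ordering), E[R] = 2*n_A*n_B/(n_A+n_B) + 1 = 2*6*6/12 + 1 = 7.0000.
        Var[R] = 2*n_A*n_B*(2*n_A*n_B - n_A - n_B) / ((n_A+n_B)^2 * (n_A+n_B-1)) = 4320/1584 = 2.7273.
        SD[R] = 1.6514.
Step 4: Continuity-corrected z = (R + 0.5 - E[R]) / SD[R] = (4 + 0.5 - 7.0000) / 1.6514 = -1.5138.
Step 5: Two-sided p-value via normal approximation = 2*(1 - Phi(|z|)) = 0.130070.
Step 6: alpha = 0.05. fail to reject H0.

R = 4, z = -1.5138, p = 0.130070, fail to reject H0.


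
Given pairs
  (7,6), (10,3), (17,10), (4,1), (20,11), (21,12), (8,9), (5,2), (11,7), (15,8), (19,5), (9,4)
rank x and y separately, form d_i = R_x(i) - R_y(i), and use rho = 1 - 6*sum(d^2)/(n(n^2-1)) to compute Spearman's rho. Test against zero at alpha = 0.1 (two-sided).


Step 1: Rank x and y separately (midranks; no ties here).
rank(x): 7->3, 10->6, 17->9, 4->1, 20->11, 21->12, 8->4, 5->2, 11->7, 15->8, 19->10, 9->5
rank(y): 6->6, 3->3, 10->10, 1->1, 11->11, 12->12, 9->9, 2->2, 7->7, 8->8, 5->5, 4->4
Step 2: d_i = R_x(i) - R_y(i); compute d_i^2.
  (3-6)^2=9, (6-3)^2=9, (9-10)^2=1, (1-1)^2=0, (11-11)^2=0, (12-12)^2=0, (4-9)^2=25, (2-2)^2=0, (7-7)^2=0, (8-8)^2=0, (10-5)^2=25, (5-4)^2=1
sum(d^2) = 70.
Step 3: rho = 1 - 6*70 / (12*(12^2 - 1)) = 1 - 420/1716 = 0.755245.
Step 4: Under H0, t = rho * sqrt((n-2)/(1-rho^2)) = 3.6438 ~ t(10).
Step 5: Two-sided p-value from the t-distribution with 10 df = 0.004508.
Step 6: alpha = 0.1. reject H0.

rho = 0.7552, p = 0.004508, reject H0 at alpha = 0.1.


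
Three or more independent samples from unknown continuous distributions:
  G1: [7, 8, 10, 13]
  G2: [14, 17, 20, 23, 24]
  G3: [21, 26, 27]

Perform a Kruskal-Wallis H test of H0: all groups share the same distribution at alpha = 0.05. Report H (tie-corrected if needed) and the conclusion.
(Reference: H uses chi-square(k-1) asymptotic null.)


Step 1: Combine all N = 12 observations and assign midranks.
sorted (value, group, rank): (7,G1,1), (8,G1,2), (10,G1,3), (13,G1,4), (14,G2,5), (17,G2,6), (20,G2,7), (21,G3,8), (23,G2,9), (24,G2,10), (26,G3,11), (27,G3,12)
Step 2: Sum ranks within each group.
R_1 = 10 (n_1 = 4)
R_2 = 37 (n_2 = 5)
R_3 = 31 (n_3 = 3)
Step 3: H = 12/(N(N+1)) * sum(R_i^2/n_i) - 3(N+1)
     = 12/(12*13) * (10^2/4 + 37^2/5 + 31^2/3) - 3*13
     = 0.076923 * 619.133 - 39
     = 8.625641.
Step 4: No ties, so H is used without correction.
Step 5: Under H0, H ~ chi^2(2); p-value = 0.013396.
Step 6: alpha = 0.05. reject H0.

H = 8.6256, df = 2, p = 0.013396, reject H0.


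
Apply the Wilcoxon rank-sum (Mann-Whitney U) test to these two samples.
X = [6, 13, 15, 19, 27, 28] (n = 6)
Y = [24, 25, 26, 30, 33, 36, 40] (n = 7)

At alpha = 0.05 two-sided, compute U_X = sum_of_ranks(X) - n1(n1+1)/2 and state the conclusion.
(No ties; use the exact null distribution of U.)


Step 1: Combine and sort all 13 observations; assign midranks.
sorted (value, group): (6,X), (13,X), (15,X), (19,X), (24,Y), (25,Y), (26,Y), (27,X), (28,X), (30,Y), (33,Y), (36,Y), (40,Y)
ranks: 6->1, 13->2, 15->3, 19->4, 24->5, 25->6, 26->7, 27->8, 28->9, 30->10, 33->11, 36->12, 40->13
Step 2: Rank sum for X: R1 = 1 + 2 + 3 + 4 + 8 + 9 = 27.
Step 3: U_X = R1 - n1(n1+1)/2 = 27 - 6*7/2 = 27 - 21 = 6.
       U_Y = n1*n2 - U_X = 42 - 6 = 36.
Step 4: No ties, so the exact null distribution of U (based on enumerating the C(13,6) = 1716 equally likely rank assignments) gives the two-sided p-value.
Step 5: p-value = 0.034965; compare to alpha = 0.05. reject H0.

U_X = 6, p = 0.034965, reject H0 at alpha = 0.05.


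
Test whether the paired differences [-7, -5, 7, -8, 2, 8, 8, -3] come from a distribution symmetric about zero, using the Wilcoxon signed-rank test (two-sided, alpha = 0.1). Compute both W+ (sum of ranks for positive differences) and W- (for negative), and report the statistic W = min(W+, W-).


Step 1: Drop any zero differences (none here) and take |d_i|.
|d| = [7, 5, 7, 8, 2, 8, 8, 3]
Step 2: Midrank |d_i| (ties get averaged ranks).
ranks: |7|->4.5, |5|->3, |7|->4.5, |8|->7, |2|->1, |8|->7, |8|->7, |3|->2
Step 3: Attach original signs; sum ranks with positive sign and with negative sign.
W+ = 4.5 + 1 + 7 + 7 = 19.5
W- = 4.5 + 3 + 7 + 2 = 16.5
(Check: W+ + W- = 36 should equal n(n+1)/2 = 36.)
Step 4: Test statistic W = min(W+, W-) = 16.5.
Step 5: Ties in |d|, so use the tie-corrected normal approximation.
        E[W] = n(n+1)/4 = 8*9/4 = 18.
        Tie groups: |d|=7 (t=2), |d|=8 (t=3); sum(t^3 - t) = 30.
        Var[W] = n(n+1)(2n+1)/24 - sum(t^3-t)/48 = 1224/24 - 30/48 = 50.375.
        z = (W - E[W]) / sqrt(Var[W]) = (16.5 - 18) / 7.0975 = -0.2113.
        Two-sided p = 2*Phi(z) = 0.832621.
Step 6: alpha = 0.1. fail to reject H0.

W+ = 19.5, W- = 16.5, W = min = 16.5, p = 0.832621, fail to reject H0.


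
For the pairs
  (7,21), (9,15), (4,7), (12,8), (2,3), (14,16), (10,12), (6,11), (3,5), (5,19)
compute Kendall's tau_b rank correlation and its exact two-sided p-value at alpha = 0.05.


Step 1: Enumerate the 45 unordered pairs (i,j) with i<j and classify each by sign(x_j-x_i) * sign(y_j-y_i).
  (1,2):dx=+2,dy=-6->D; (1,3):dx=-3,dy=-14->C; (1,4):dx=+5,dy=-13->D; (1,5):dx=-5,dy=-18->C
  (1,6):dx=+7,dy=-5->D; (1,7):dx=+3,dy=-9->D; (1,8):dx=-1,dy=-10->C; (1,9):dx=-4,dy=-16->C
  (1,10):dx=-2,dy=-2->C; (2,3):dx=-5,dy=-8->C; (2,4):dx=+3,dy=-7->D; (2,5):dx=-7,dy=-12->C
  (2,6):dx=+5,dy=+1->C; (2,7):dx=+1,dy=-3->D; (2,8):dx=-3,dy=-4->C; (2,9):dx=-6,dy=-10->C
  (2,10):dx=-4,dy=+4->D; (3,4):dx=+8,dy=+1->C; (3,5):dx=-2,dy=-4->C; (3,6):dx=+10,dy=+9->C
  (3,7):dx=+6,dy=+5->C; (3,8):dx=+2,dy=+4->C; (3,9):dx=-1,dy=-2->C; (3,10):dx=+1,dy=+12->C
  (4,5):dx=-10,dy=-5->C; (4,6):dx=+2,dy=+8->C; (4,7):dx=-2,dy=+4->D; (4,8):dx=-6,dy=+3->D
  (4,9):dx=-9,dy=-3->C; (4,10):dx=-7,dy=+11->D; (5,6):dx=+12,dy=+13->C; (5,7):dx=+8,dy=+9->C
  (5,8):dx=+4,dy=+8->C; (5,9):dx=+1,dy=+2->C; (5,10):dx=+3,dy=+16->C; (6,7):dx=-4,dy=-4->C
  (6,8):dx=-8,dy=-5->C; (6,9):dx=-11,dy=-11->C; (6,10):dx=-9,dy=+3->D; (7,8):dx=-4,dy=-1->C
  (7,9):dx=-7,dy=-7->C; (7,10):dx=-5,dy=+7->D; (8,9):dx=-3,dy=-6->C; (8,10):dx=-1,dy=+8->D
  (9,10):dx=+2,dy=+14->C
Step 2: C = 32, D = 13, total pairs = 45.
Step 3: tau = (C - D)/(n(n-1)/2) = (32 - 13)/45 = 0.422222.
Step 4: Exact two-sided p-value (enumerate n! = 3628800 permutations of y under H0): p = 0.108313.
Step 5: alpha = 0.05. fail to reject H0.

tau_b = 0.4222 (C=32, D=13), p = 0.108313, fail to reject H0.


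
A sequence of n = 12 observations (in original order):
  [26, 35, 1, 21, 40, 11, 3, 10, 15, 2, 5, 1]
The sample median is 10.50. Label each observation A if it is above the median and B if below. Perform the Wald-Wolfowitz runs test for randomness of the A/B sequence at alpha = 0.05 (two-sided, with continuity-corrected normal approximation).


Step 1: Compute median = 10.50; label A = above, B = below.
Labels in order: AABAAABBABBB  (n_A = 6, n_B = 6)
Step 2: Count runs R = 6.
Step 3: Under H0 (random ordering), E[R] = 2*n_A*n_B/(n_A+n_B) + 1 = 2*6*6/12 + 1 = 7.0000.
        Var[R] = 2*n_A*n_B*(2*n_A*n_B - n_A - n_B) / ((n_A+n_B)^2 * (n_A+n_B-1)) = 4320/1584 = 2.7273.
        SD[R] = 1.6514.
Step 4: Continuity-corrected z = (R + 0.5 - E[R]) / SD[R] = (6 + 0.5 - 7.0000) / 1.6514 = -0.3028.
Step 5: Two-sided p-value via normal approximation = 2*(1 - Phi(|z|)) = 0.762069.
Step 6: alpha = 0.05. fail to reject H0.

R = 6, z = -0.3028, p = 0.762069, fail to reject H0.


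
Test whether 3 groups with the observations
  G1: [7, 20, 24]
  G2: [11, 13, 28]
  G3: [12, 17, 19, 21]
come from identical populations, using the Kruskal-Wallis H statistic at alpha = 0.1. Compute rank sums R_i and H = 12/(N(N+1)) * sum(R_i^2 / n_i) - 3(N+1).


Step 1: Combine all N = 10 observations and assign midranks.
sorted (value, group, rank): (7,G1,1), (11,G2,2), (12,G3,3), (13,G2,4), (17,G3,5), (19,G3,6), (20,G1,7), (21,G3,8), (24,G1,9), (28,G2,10)
Step 2: Sum ranks within each group.
R_1 = 17 (n_1 = 3)
R_2 = 16 (n_2 = 3)
R_3 = 22 (n_3 = 4)
Step 3: H = 12/(N(N+1)) * sum(R_i^2/n_i) - 3(N+1)
     = 12/(10*11) * (17^2/3 + 16^2/3 + 22^2/4) - 3*11
     = 0.109091 * 302.667 - 33
     = 0.018182.
Step 4: No ties, so H is used without correction.
Step 5: Under H0, H ~ chi^2(2); p-value = 0.990950.
Step 6: alpha = 0.1. fail to reject H0.

H = 0.0182, df = 2, p = 0.990950, fail to reject H0.


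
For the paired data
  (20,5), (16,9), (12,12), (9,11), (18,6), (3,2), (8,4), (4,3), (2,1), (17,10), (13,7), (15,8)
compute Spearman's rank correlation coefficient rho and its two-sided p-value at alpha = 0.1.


Step 1: Rank x and y separately (midranks; no ties here).
rank(x): 20->12, 16->9, 12->6, 9->5, 18->11, 3->2, 8->4, 4->3, 2->1, 17->10, 13->7, 15->8
rank(y): 5->5, 9->9, 12->12, 11->11, 6->6, 2->2, 4->4, 3->3, 1->1, 10->10, 7->7, 8->8
Step 2: d_i = R_x(i) - R_y(i); compute d_i^2.
  (12-5)^2=49, (9-9)^2=0, (6-12)^2=36, (5-11)^2=36, (11-6)^2=25, (2-2)^2=0, (4-4)^2=0, (3-3)^2=0, (1-1)^2=0, (10-10)^2=0, (7-7)^2=0, (8-8)^2=0
sum(d^2) = 146.
Step 3: rho = 1 - 6*146 / (12*(12^2 - 1)) = 1 - 876/1716 = 0.489510.
Step 4: Under H0, t = rho * sqrt((n-2)/(1-rho^2)) = 1.7752 ~ t(10).
Step 5: Two-sided p-value from the t-distribution with 10 df = 0.106252.
Step 6: alpha = 0.1. fail to reject H0.

rho = 0.4895, p = 0.106252, fail to reject H0 at alpha = 0.1.


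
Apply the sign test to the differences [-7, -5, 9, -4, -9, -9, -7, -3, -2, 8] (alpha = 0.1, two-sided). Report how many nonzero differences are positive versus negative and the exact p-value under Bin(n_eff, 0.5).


Step 1: Discard zero differences. Original n = 10; n_eff = number of nonzero differences = 10.
Nonzero differences (with sign): -7, -5, +9, -4, -9, -9, -7, -3, -2, +8
Step 2: Count signs: positive = 2, negative = 8.
Step 3: Under H0: P(positive) = 0.5, so the number of positives S ~ Bin(10, 0.5).
Step 4: Two-sided exact p-value = sum of Bin(10,0.5) probabilities at or below the observed probability = 0.109375.
Step 5: alpha = 0.1. fail to reject H0.

n_eff = 10, pos = 2, neg = 8, p = 0.109375, fail to reject H0.


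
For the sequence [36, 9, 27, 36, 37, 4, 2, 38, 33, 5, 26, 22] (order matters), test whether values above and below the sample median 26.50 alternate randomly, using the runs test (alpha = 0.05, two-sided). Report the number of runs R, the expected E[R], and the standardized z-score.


Step 1: Compute median = 26.50; label A = above, B = below.
Labels in order: ABAAABBAABBB  (n_A = 6, n_B = 6)
Step 2: Count runs R = 6.
Step 3: Under H0 (random ordering), E[R] = 2*n_A*n_B/(n_A+n_B) + 1 = 2*6*6/12 + 1 = 7.0000.
        Var[R] = 2*n_A*n_B*(2*n_A*n_B - n_A - n_B) / ((n_A+n_B)^2 * (n_A+n_B-1)) = 4320/1584 = 2.7273.
        SD[R] = 1.6514.
Step 4: Continuity-corrected z = (R + 0.5 - E[R]) / SD[R] = (6 + 0.5 - 7.0000) / 1.6514 = -0.3028.
Step 5: Two-sided p-value via normal approximation = 2*(1 - Phi(|z|)) = 0.762069.
Step 6: alpha = 0.05. fail to reject H0.

R = 6, z = -0.3028, p = 0.762069, fail to reject H0.


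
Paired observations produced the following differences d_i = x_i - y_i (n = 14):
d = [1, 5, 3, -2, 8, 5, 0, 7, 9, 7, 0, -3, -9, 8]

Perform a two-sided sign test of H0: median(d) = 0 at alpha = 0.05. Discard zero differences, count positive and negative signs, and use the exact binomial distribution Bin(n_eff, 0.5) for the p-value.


Step 1: Discard zero differences. Original n = 14; n_eff = number of nonzero differences = 12.
Nonzero differences (with sign): +1, +5, +3, -2, +8, +5, +7, +9, +7, -3, -9, +8
Step 2: Count signs: positive = 9, negative = 3.
Step 3: Under H0: P(positive) = 0.5, so the number of positives S ~ Bin(12, 0.5).
Step 4: Two-sided exact p-value = sum of Bin(12,0.5) probabilities at or below the observed probability = 0.145996.
Step 5: alpha = 0.05. fail to reject H0.

n_eff = 12, pos = 9, neg = 3, p = 0.145996, fail to reject H0.


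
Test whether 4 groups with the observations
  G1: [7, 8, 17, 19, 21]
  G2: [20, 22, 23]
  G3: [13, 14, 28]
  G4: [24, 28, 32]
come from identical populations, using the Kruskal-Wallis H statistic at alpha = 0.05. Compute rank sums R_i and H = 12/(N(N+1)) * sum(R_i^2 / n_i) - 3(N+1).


Step 1: Combine all N = 14 observations and assign midranks.
sorted (value, group, rank): (7,G1,1), (8,G1,2), (13,G3,3), (14,G3,4), (17,G1,5), (19,G1,6), (20,G2,7), (21,G1,8), (22,G2,9), (23,G2,10), (24,G4,11), (28,G3,12.5), (28,G4,12.5), (32,G4,14)
Step 2: Sum ranks within each group.
R_1 = 22 (n_1 = 5)
R_2 = 26 (n_2 = 3)
R_3 = 19.5 (n_3 = 3)
R_4 = 37.5 (n_4 = 3)
Step 3: H = 12/(N(N+1)) * sum(R_i^2/n_i) - 3(N+1)
     = 12/(14*15) * (22^2/5 + 26^2/3 + 19.5^2/3 + 37.5^2/3) - 3*15
     = 0.057143 * 917.633 - 45
     = 7.436190.
Step 4: Ties present; correction factor C = 1 - 6/(14^3 - 14) = 0.997802. Corrected H = 7.436190 / 0.997802 = 7.452570.
Step 5: Under H0, H ~ chi^2(3); p-value = 0.058790.
Step 6: alpha = 0.05. fail to reject H0.

H = 7.4526, df = 3, p = 0.058790, fail to reject H0.


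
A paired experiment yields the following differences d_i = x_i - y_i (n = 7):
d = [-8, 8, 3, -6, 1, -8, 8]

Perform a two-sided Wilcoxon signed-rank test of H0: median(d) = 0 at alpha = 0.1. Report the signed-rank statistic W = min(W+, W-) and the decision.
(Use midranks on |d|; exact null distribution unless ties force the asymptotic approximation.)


Step 1: Drop any zero differences (none here) and take |d_i|.
|d| = [8, 8, 3, 6, 1, 8, 8]
Step 2: Midrank |d_i| (ties get averaged ranks).
ranks: |8|->5.5, |8|->5.5, |3|->2, |6|->3, |1|->1, |8|->5.5, |8|->5.5
Step 3: Attach original signs; sum ranks with positive sign and with negative sign.
W+ = 5.5 + 2 + 1 + 5.5 = 14
W- = 5.5 + 3 + 5.5 = 14
(Check: W+ + W- = 28 should equal n(n+1)/2 = 28.)
Step 4: Test statistic W = min(W+, W-) = 14.
Step 5: Ties in |d|, so use the tie-corrected normal approximation.
        E[W] = n(n+1)/4 = 7*8/4 = 14.
        Tie groups: |d|=8 (t=4); sum(t^3 - t) = 60.
        Var[W] = n(n+1)(2n+1)/24 - sum(t^3-t)/48 = 840/24 - 60/48 = 33.75.
        z = (W - E[W]) / sqrt(Var[W]) = (14 - 14) / 5.8095 = 0.0000.
        Two-sided p = 2*Phi(z) = 1.000000.
Step 6: alpha = 0.1. fail to reject H0.

W+ = 14, W- = 14, W = min = 14, p = 1.000000, fail to reject H0.


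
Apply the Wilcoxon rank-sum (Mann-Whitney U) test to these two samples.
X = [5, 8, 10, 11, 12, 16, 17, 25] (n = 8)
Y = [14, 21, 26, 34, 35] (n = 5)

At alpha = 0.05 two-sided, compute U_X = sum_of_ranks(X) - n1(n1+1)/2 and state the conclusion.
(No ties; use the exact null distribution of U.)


Step 1: Combine and sort all 13 observations; assign midranks.
sorted (value, group): (5,X), (8,X), (10,X), (11,X), (12,X), (14,Y), (16,X), (17,X), (21,Y), (25,X), (26,Y), (34,Y), (35,Y)
ranks: 5->1, 8->2, 10->3, 11->4, 12->5, 14->6, 16->7, 17->8, 21->9, 25->10, 26->11, 34->12, 35->13
Step 2: Rank sum for X: R1 = 1 + 2 + 3 + 4 + 5 + 7 + 8 + 10 = 40.
Step 3: U_X = R1 - n1(n1+1)/2 = 40 - 8*9/2 = 40 - 36 = 4.
       U_Y = n1*n2 - U_X = 40 - 4 = 36.
Step 4: No ties, so the exact null distribution of U (based on enumerating the C(13,8) = 1287 equally likely rank assignments) gives the two-sided p-value.
Step 5: p-value = 0.018648; compare to alpha = 0.05. reject H0.

U_X = 4, p = 0.018648, reject H0 at alpha = 0.05.


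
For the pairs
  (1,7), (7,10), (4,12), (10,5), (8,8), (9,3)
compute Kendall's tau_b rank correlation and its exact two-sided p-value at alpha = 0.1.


Step 1: Enumerate the 15 unordered pairs (i,j) with i<j and classify each by sign(x_j-x_i) * sign(y_j-y_i).
  (1,2):dx=+6,dy=+3->C; (1,3):dx=+3,dy=+5->C; (1,4):dx=+9,dy=-2->D; (1,5):dx=+7,dy=+1->C
  (1,6):dx=+8,dy=-4->D; (2,3):dx=-3,dy=+2->D; (2,4):dx=+3,dy=-5->D; (2,5):dx=+1,dy=-2->D
  (2,6):dx=+2,dy=-7->D; (3,4):dx=+6,dy=-7->D; (3,5):dx=+4,dy=-4->D; (3,6):dx=+5,dy=-9->D
  (4,5):dx=-2,dy=+3->D; (4,6):dx=-1,dy=-2->C; (5,6):dx=+1,dy=-5->D
Step 2: C = 4, D = 11, total pairs = 15.
Step 3: tau = (C - D)/(n(n-1)/2) = (4 - 11)/15 = -0.466667.
Step 4: Exact two-sided p-value (enumerate n! = 720 permutations of y under H0): p = 0.272222.
Step 5: alpha = 0.1. fail to reject H0.

tau_b = -0.4667 (C=4, D=11), p = 0.272222, fail to reject H0.


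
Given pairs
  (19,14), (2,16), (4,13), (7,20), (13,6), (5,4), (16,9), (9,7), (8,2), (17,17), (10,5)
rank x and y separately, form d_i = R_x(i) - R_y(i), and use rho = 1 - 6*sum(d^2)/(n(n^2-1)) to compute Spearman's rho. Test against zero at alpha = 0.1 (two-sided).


Step 1: Rank x and y separately (midranks; no ties here).
rank(x): 19->11, 2->1, 4->2, 7->4, 13->8, 5->3, 16->9, 9->6, 8->5, 17->10, 10->7
rank(y): 14->8, 16->9, 13->7, 20->11, 6->4, 4->2, 9->6, 7->5, 2->1, 17->10, 5->3
Step 2: d_i = R_x(i) - R_y(i); compute d_i^2.
  (11-8)^2=9, (1-9)^2=64, (2-7)^2=25, (4-11)^2=49, (8-4)^2=16, (3-2)^2=1, (9-6)^2=9, (6-5)^2=1, (5-1)^2=16, (10-10)^2=0, (7-3)^2=16
sum(d^2) = 206.
Step 3: rho = 1 - 6*206 / (11*(11^2 - 1)) = 1 - 1236/1320 = 0.063636.
Step 4: Under H0, t = rho * sqrt((n-2)/(1-rho^2)) = 0.1913 ~ t(9).
Step 5: Two-sided p-value from the t-distribution with 9 df = 0.852539.
Step 6: alpha = 0.1. fail to reject H0.

rho = 0.0636, p = 0.852539, fail to reject H0 at alpha = 0.1.


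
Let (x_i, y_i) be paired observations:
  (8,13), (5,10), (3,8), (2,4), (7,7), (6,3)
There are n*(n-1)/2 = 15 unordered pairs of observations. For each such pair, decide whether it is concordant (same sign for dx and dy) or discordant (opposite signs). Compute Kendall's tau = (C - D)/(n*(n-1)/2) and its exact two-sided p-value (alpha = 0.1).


Step 1: Enumerate the 15 unordered pairs (i,j) with i<j and classify each by sign(x_j-x_i) * sign(y_j-y_i).
  (1,2):dx=-3,dy=-3->C; (1,3):dx=-5,dy=-5->C; (1,4):dx=-6,dy=-9->C; (1,5):dx=-1,dy=-6->C
  (1,6):dx=-2,dy=-10->C; (2,3):dx=-2,dy=-2->C; (2,4):dx=-3,dy=-6->C; (2,5):dx=+2,dy=-3->D
  (2,6):dx=+1,dy=-7->D; (3,4):dx=-1,dy=-4->C; (3,5):dx=+4,dy=-1->D; (3,6):dx=+3,dy=-5->D
  (4,5):dx=+5,dy=+3->C; (4,6):dx=+4,dy=-1->D; (5,6):dx=-1,dy=-4->C
Step 2: C = 10, D = 5, total pairs = 15.
Step 3: tau = (C - D)/(n(n-1)/2) = (10 - 5)/15 = 0.333333.
Step 4: Exact two-sided p-value (enumerate n! = 720 permutations of y under H0): p = 0.469444.
Step 5: alpha = 0.1. fail to reject H0.

tau_b = 0.3333 (C=10, D=5), p = 0.469444, fail to reject H0.


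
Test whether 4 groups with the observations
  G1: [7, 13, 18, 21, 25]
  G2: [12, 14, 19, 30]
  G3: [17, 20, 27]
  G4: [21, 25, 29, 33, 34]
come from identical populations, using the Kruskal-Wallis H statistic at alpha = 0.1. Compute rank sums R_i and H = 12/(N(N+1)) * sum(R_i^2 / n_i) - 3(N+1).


Step 1: Combine all N = 17 observations and assign midranks.
sorted (value, group, rank): (7,G1,1), (12,G2,2), (13,G1,3), (14,G2,4), (17,G3,5), (18,G1,6), (19,G2,7), (20,G3,8), (21,G1,9.5), (21,G4,9.5), (25,G1,11.5), (25,G4,11.5), (27,G3,13), (29,G4,14), (30,G2,15), (33,G4,16), (34,G4,17)
Step 2: Sum ranks within each group.
R_1 = 31 (n_1 = 5)
R_2 = 28 (n_2 = 4)
R_3 = 26 (n_3 = 3)
R_4 = 68 (n_4 = 5)
Step 3: H = 12/(N(N+1)) * sum(R_i^2/n_i) - 3(N+1)
     = 12/(17*18) * (31^2/5 + 28^2/4 + 26^2/3 + 68^2/5) - 3*18
     = 0.039216 * 1538.33 - 54
     = 6.326797.
Step 4: Ties present; correction factor C = 1 - 12/(17^3 - 17) = 0.997549. Corrected H = 6.326797 / 0.997549 = 6.342342.
Step 5: Under H0, H ~ chi^2(3); p-value = 0.096092.
Step 6: alpha = 0.1. reject H0.

H = 6.3423, df = 3, p = 0.096092, reject H0.


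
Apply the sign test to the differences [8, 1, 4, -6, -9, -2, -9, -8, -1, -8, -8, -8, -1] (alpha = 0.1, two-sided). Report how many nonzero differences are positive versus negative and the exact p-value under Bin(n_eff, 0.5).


Step 1: Discard zero differences. Original n = 13; n_eff = number of nonzero differences = 13.
Nonzero differences (with sign): +8, +1, +4, -6, -9, -2, -9, -8, -1, -8, -8, -8, -1
Step 2: Count signs: positive = 3, negative = 10.
Step 3: Under H0: P(positive) = 0.5, so the number of positives S ~ Bin(13, 0.5).
Step 4: Two-sided exact p-value = sum of Bin(13,0.5) probabilities at or below the observed probability = 0.092285.
Step 5: alpha = 0.1. reject H0.

n_eff = 13, pos = 3, neg = 10, p = 0.092285, reject H0.


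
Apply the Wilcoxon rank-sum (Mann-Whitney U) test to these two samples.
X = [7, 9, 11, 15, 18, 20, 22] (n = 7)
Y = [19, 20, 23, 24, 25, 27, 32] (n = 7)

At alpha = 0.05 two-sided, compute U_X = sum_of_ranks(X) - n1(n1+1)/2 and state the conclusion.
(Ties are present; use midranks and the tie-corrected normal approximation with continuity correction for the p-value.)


Step 1: Combine and sort all 14 observations; assign midranks.
sorted (value, group): (7,X), (9,X), (11,X), (15,X), (18,X), (19,Y), (20,X), (20,Y), (22,X), (23,Y), (24,Y), (25,Y), (27,Y), (32,Y)
ranks: 7->1, 9->2, 11->3, 15->4, 18->5, 19->6, 20->7.5, 20->7.5, 22->9, 23->10, 24->11, 25->12, 27->13, 32->14
Step 2: Rank sum for X: R1 = 1 + 2 + 3 + 4 + 5 + 7.5 + 9 = 31.5.
Step 3: U_X = R1 - n1(n1+1)/2 = 31.5 - 7*8/2 = 31.5 - 28 = 3.5.
       U_Y = n1*n2 - U_X = 49 - 3.5 = 45.5.
Step 4: Ties are present, so use the tie-corrected normal approximation (with continuity correction) for the p-value.
Step 5: p-value = 0.008734; compare to alpha = 0.05. reject H0.

U_X = 3.5, p = 0.008734, reject H0 at alpha = 0.05.


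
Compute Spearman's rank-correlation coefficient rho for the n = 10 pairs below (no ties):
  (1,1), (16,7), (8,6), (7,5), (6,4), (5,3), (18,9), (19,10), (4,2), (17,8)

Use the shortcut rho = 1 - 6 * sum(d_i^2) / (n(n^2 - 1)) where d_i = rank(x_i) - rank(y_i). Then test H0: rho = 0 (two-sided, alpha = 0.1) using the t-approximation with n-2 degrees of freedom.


Step 1: Rank x and y separately (midranks; no ties here).
rank(x): 1->1, 16->7, 8->6, 7->5, 6->4, 5->3, 18->9, 19->10, 4->2, 17->8
rank(y): 1->1, 7->7, 6->6, 5->5, 4->4, 3->3, 9->9, 10->10, 2->2, 8->8
Step 2: d_i = R_x(i) - R_y(i); compute d_i^2.
  (1-1)^2=0, (7-7)^2=0, (6-6)^2=0, (5-5)^2=0, (4-4)^2=0, (3-3)^2=0, (9-9)^2=0, (10-10)^2=0, (2-2)^2=0, (8-8)^2=0
sum(d^2) = 0.
Step 3: rho = 1 - 6*0 / (10*(10^2 - 1)) = 1 - 0/990 = 1.000000.
Step 5: Two-sided p-value from the t-distribution with 8 df = 0.000000.
Step 6: alpha = 0.1. reject H0.

rho = 1.0000, p = 0.000000, reject H0 at alpha = 0.1.


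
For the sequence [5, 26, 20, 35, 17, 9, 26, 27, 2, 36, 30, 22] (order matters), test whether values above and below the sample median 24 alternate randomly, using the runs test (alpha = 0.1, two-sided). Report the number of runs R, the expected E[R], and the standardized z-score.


Step 1: Compute median = 24; label A = above, B = below.
Labels in order: BABABBAABAAB  (n_A = 6, n_B = 6)
Step 2: Count runs R = 9.
Step 3: Under H0 (random ordering), E[R] = 2*n_A*n_B/(n_A+n_B) + 1 = 2*6*6/12 + 1 = 7.0000.
        Var[R] = 2*n_A*n_B*(2*n_A*n_B - n_A - n_B) / ((n_A+n_B)^2 * (n_A+n_B-1)) = 4320/1584 = 2.7273.
        SD[R] = 1.6514.
Step 4: Continuity-corrected z = (R - 0.5 - E[R]) / SD[R] = (9 - 0.5 - 7.0000) / 1.6514 = 0.9083.
Step 5: Two-sided p-value via normal approximation = 2*(1 - Phi(|z|)) = 0.363722.
Step 6: alpha = 0.1. fail to reject H0.

R = 9, z = 0.9083, p = 0.363722, fail to reject H0.


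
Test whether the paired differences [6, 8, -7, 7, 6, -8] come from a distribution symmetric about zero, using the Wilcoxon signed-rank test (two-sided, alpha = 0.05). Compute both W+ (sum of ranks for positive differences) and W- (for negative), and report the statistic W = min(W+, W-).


Step 1: Drop any zero differences (none here) and take |d_i|.
|d| = [6, 8, 7, 7, 6, 8]
Step 2: Midrank |d_i| (ties get averaged ranks).
ranks: |6|->1.5, |8|->5.5, |7|->3.5, |7|->3.5, |6|->1.5, |8|->5.5
Step 3: Attach original signs; sum ranks with positive sign and with negative sign.
W+ = 1.5 + 5.5 + 3.5 + 1.5 = 12
W- = 3.5 + 5.5 = 9
(Check: W+ + W- = 21 should equal n(n+1)/2 = 21.)
Step 4: Test statistic W = min(W+, W-) = 9.
Step 5: Ties in |d|, so use the tie-corrected normal approximation.
        E[W] = n(n+1)/4 = 6*7/4 = 10.5.
        Tie groups: |d|=6 (t=2), |d|=7 (t=2), |d|=8 (t=2); sum(t^3 - t) = 18.
        Var[W] = n(n+1)(2n+1)/24 - sum(t^3-t)/48 = 546/24 - 18/48 = 22.375.
        z = (W - E[W]) / sqrt(Var[W]) = (9 - 10.5) / 4.7302 = -0.3171.
        Two-sided p = 2*Phi(z) = 0.751160.
Step 6: alpha = 0.05. fail to reject H0.

W+ = 12, W- = 9, W = min = 9, p = 0.751160, fail to reject H0.


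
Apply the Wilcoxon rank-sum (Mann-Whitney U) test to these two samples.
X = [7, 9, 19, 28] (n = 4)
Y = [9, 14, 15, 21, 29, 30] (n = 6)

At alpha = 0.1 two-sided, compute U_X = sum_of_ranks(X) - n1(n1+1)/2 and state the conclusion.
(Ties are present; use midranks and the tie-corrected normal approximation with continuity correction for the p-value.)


Step 1: Combine and sort all 10 observations; assign midranks.
sorted (value, group): (7,X), (9,X), (9,Y), (14,Y), (15,Y), (19,X), (21,Y), (28,X), (29,Y), (30,Y)
ranks: 7->1, 9->2.5, 9->2.5, 14->4, 15->5, 19->6, 21->7, 28->8, 29->9, 30->10
Step 2: Rank sum for X: R1 = 1 + 2.5 + 6 + 8 = 17.5.
Step 3: U_X = R1 - n1(n1+1)/2 = 17.5 - 4*5/2 = 17.5 - 10 = 7.5.
       U_Y = n1*n2 - U_X = 24 - 7.5 = 16.5.
Step 4: Ties are present, so use the tie-corrected normal approximation (with continuity correction) for the p-value.
Step 5: p-value = 0.392330; compare to alpha = 0.1. fail to reject H0.

U_X = 7.5, p = 0.392330, fail to reject H0 at alpha = 0.1.


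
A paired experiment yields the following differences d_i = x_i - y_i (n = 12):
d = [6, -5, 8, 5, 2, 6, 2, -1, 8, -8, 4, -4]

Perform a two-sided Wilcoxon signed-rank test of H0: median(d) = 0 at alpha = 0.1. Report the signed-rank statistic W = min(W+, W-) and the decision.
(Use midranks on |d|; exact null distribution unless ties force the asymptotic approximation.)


Step 1: Drop any zero differences (none here) and take |d_i|.
|d| = [6, 5, 8, 5, 2, 6, 2, 1, 8, 8, 4, 4]
Step 2: Midrank |d_i| (ties get averaged ranks).
ranks: |6|->8.5, |5|->6.5, |8|->11, |5|->6.5, |2|->2.5, |6|->8.5, |2|->2.5, |1|->1, |8|->11, |8|->11, |4|->4.5, |4|->4.5
Step 3: Attach original signs; sum ranks with positive sign and with negative sign.
W+ = 8.5 + 11 + 6.5 + 2.5 + 8.5 + 2.5 + 11 + 4.5 = 55
W- = 6.5 + 1 + 11 + 4.5 = 23
(Check: W+ + W- = 78 should equal n(n+1)/2 = 78.)
Step 4: Test statistic W = min(W+, W-) = 23.
Step 5: Ties in |d|, so use the tie-corrected normal approximation.
        E[W] = n(n+1)/4 = 12*13/4 = 39.
        Tie groups: |d|=2 (t=2), |d|=4 (t=2), |d|=5 (t=2), |d|=6 (t=2), |d|=8 (t=3); sum(t^3 - t) = 48.
        Var[W] = n(n+1)(2n+1)/24 - sum(t^3-t)/48 = 3900/24 - 48/48 = 161.5.
        z = (W - E[W]) / sqrt(Var[W]) = (23 - 39) / 12.7083 = -1.2590.
        Two-sided p = 2*Phi(z) = 0.208022.
Step 6: alpha = 0.1. fail to reject H0.

W+ = 55, W- = 23, W = min = 23, p = 0.208022, fail to reject H0.


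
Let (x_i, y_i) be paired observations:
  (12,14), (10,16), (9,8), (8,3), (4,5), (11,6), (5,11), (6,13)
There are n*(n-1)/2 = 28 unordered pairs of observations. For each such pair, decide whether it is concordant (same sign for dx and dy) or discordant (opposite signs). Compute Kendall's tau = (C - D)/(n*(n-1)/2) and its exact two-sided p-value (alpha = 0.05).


Step 1: Enumerate the 28 unordered pairs (i,j) with i<j and classify each by sign(x_j-x_i) * sign(y_j-y_i).
  (1,2):dx=-2,dy=+2->D; (1,3):dx=-3,dy=-6->C; (1,4):dx=-4,dy=-11->C; (1,5):dx=-8,dy=-9->C
  (1,6):dx=-1,dy=-8->C; (1,7):dx=-7,dy=-3->C; (1,8):dx=-6,dy=-1->C; (2,3):dx=-1,dy=-8->C
  (2,4):dx=-2,dy=-13->C; (2,5):dx=-6,dy=-11->C; (2,6):dx=+1,dy=-10->D; (2,7):dx=-5,dy=-5->C
  (2,8):dx=-4,dy=-3->C; (3,4):dx=-1,dy=-5->C; (3,5):dx=-5,dy=-3->C; (3,6):dx=+2,dy=-2->D
  (3,7):dx=-4,dy=+3->D; (3,8):dx=-3,dy=+5->D; (4,5):dx=-4,dy=+2->D; (4,6):dx=+3,dy=+3->C
  (4,7):dx=-3,dy=+8->D; (4,8):dx=-2,dy=+10->D; (5,6):dx=+7,dy=+1->C; (5,7):dx=+1,dy=+6->C
  (5,8):dx=+2,dy=+8->C; (6,7):dx=-6,dy=+5->D; (6,8):dx=-5,dy=+7->D; (7,8):dx=+1,dy=+2->C
Step 2: C = 18, D = 10, total pairs = 28.
Step 3: tau = (C - D)/(n(n-1)/2) = (18 - 10)/28 = 0.285714.
Step 4: Exact two-sided p-value (enumerate n! = 40320 permutations of y under H0): p = 0.398760.
Step 5: alpha = 0.05. fail to reject H0.

tau_b = 0.2857 (C=18, D=10), p = 0.398760, fail to reject H0.


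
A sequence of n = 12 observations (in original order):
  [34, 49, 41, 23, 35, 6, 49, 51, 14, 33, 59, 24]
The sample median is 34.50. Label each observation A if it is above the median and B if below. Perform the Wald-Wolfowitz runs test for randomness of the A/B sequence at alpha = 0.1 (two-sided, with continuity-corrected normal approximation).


Step 1: Compute median = 34.50; label A = above, B = below.
Labels in order: BAABABAABBAB  (n_A = 6, n_B = 6)
Step 2: Count runs R = 9.
Step 3: Under H0 (random ordering), E[R] = 2*n_A*n_B/(n_A+n_B) + 1 = 2*6*6/12 + 1 = 7.0000.
        Var[R] = 2*n_A*n_B*(2*n_A*n_B - n_A - n_B) / ((n_A+n_B)^2 * (n_A+n_B-1)) = 4320/1584 = 2.7273.
        SD[R] = 1.6514.
Step 4: Continuity-corrected z = (R - 0.5 - E[R]) / SD[R] = (9 - 0.5 - 7.0000) / 1.6514 = 0.9083.
Step 5: Two-sided p-value via normal approximation = 2*(1 - Phi(|z|)) = 0.363722.
Step 6: alpha = 0.1. fail to reject H0.

R = 9, z = 0.9083, p = 0.363722, fail to reject H0.


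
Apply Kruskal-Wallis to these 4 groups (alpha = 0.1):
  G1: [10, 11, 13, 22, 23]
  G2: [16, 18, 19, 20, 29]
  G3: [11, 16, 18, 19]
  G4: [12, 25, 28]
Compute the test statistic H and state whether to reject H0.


Step 1: Combine all N = 17 observations and assign midranks.
sorted (value, group, rank): (10,G1,1), (11,G1,2.5), (11,G3,2.5), (12,G4,4), (13,G1,5), (16,G2,6.5), (16,G3,6.5), (18,G2,8.5), (18,G3,8.5), (19,G2,10.5), (19,G3,10.5), (20,G2,12), (22,G1,13), (23,G1,14), (25,G4,15), (28,G4,16), (29,G2,17)
Step 2: Sum ranks within each group.
R_1 = 35.5 (n_1 = 5)
R_2 = 54.5 (n_2 = 5)
R_3 = 28 (n_3 = 4)
R_4 = 35 (n_4 = 3)
Step 3: H = 12/(N(N+1)) * sum(R_i^2/n_i) - 3(N+1)
     = 12/(17*18) * (35.5^2/5 + 54.5^2/5 + 28^2/4 + 35^2/3) - 3*18
     = 0.039216 * 1450.43 - 54
     = 2.879739.
Step 4: Ties present; correction factor C = 1 - 24/(17^3 - 17) = 0.995098. Corrected H = 2.879739 / 0.995098 = 2.893924.
Step 5: Under H0, H ~ chi^2(3); p-value = 0.408271.
Step 6: alpha = 0.1. fail to reject H0.

H = 2.8939, df = 3, p = 0.408271, fail to reject H0.


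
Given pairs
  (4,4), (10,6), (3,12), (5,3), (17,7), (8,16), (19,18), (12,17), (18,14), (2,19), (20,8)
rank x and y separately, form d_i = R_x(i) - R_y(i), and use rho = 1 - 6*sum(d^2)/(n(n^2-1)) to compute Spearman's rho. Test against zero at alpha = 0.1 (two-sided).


Step 1: Rank x and y separately (midranks; no ties here).
rank(x): 4->3, 10->6, 3->2, 5->4, 17->8, 8->5, 19->10, 12->7, 18->9, 2->1, 20->11
rank(y): 4->2, 6->3, 12->6, 3->1, 7->4, 16->8, 18->10, 17->9, 14->7, 19->11, 8->5
Step 2: d_i = R_x(i) - R_y(i); compute d_i^2.
  (3-2)^2=1, (6-3)^2=9, (2-6)^2=16, (4-1)^2=9, (8-4)^2=16, (5-8)^2=9, (10-10)^2=0, (7-9)^2=4, (9-7)^2=4, (1-11)^2=100, (11-5)^2=36
sum(d^2) = 204.
Step 3: rho = 1 - 6*204 / (11*(11^2 - 1)) = 1 - 1224/1320 = 0.072727.
Step 4: Under H0, t = rho * sqrt((n-2)/(1-rho^2)) = 0.2188 ~ t(9).
Step 5: Two-sided p-value from the t-distribution with 9 df = 0.831716.
Step 6: alpha = 0.1. fail to reject H0.

rho = 0.0727, p = 0.831716, fail to reject H0 at alpha = 0.1.


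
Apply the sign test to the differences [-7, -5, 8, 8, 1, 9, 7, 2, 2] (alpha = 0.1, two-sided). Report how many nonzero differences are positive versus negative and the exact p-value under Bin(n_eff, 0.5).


Step 1: Discard zero differences. Original n = 9; n_eff = number of nonzero differences = 9.
Nonzero differences (with sign): -7, -5, +8, +8, +1, +9, +7, +2, +2
Step 2: Count signs: positive = 7, negative = 2.
Step 3: Under H0: P(positive) = 0.5, so the number of positives S ~ Bin(9, 0.5).
Step 4: Two-sided exact p-value = sum of Bin(9,0.5) probabilities at or below the observed probability = 0.179688.
Step 5: alpha = 0.1. fail to reject H0.

n_eff = 9, pos = 7, neg = 2, p = 0.179688, fail to reject H0.


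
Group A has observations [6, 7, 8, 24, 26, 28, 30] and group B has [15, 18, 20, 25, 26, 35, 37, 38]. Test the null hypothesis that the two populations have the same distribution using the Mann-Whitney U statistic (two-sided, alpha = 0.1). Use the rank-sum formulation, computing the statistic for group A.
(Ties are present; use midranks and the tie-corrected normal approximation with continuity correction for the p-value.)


Step 1: Combine and sort all 15 observations; assign midranks.
sorted (value, group): (6,X), (7,X), (8,X), (15,Y), (18,Y), (20,Y), (24,X), (25,Y), (26,X), (26,Y), (28,X), (30,X), (35,Y), (37,Y), (38,Y)
ranks: 6->1, 7->2, 8->3, 15->4, 18->5, 20->6, 24->7, 25->8, 26->9.5, 26->9.5, 28->11, 30->12, 35->13, 37->14, 38->15
Step 2: Rank sum for X: R1 = 1 + 2 + 3 + 7 + 9.5 + 11 + 12 = 45.5.
Step 3: U_X = R1 - n1(n1+1)/2 = 45.5 - 7*8/2 = 45.5 - 28 = 17.5.
       U_Y = n1*n2 - U_X = 56 - 17.5 = 38.5.
Step 4: Ties are present, so use the tie-corrected normal approximation (with continuity correction) for the p-value.
Step 5: p-value = 0.246738; compare to alpha = 0.1. fail to reject H0.

U_X = 17.5, p = 0.246738, fail to reject H0 at alpha = 0.1.


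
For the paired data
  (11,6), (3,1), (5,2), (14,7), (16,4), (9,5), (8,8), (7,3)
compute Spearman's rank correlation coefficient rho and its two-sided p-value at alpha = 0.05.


Step 1: Rank x and y separately (midranks; no ties here).
rank(x): 11->6, 3->1, 5->2, 14->7, 16->8, 9->5, 8->4, 7->3
rank(y): 6->6, 1->1, 2->2, 7->7, 4->4, 5->5, 8->8, 3->3
Step 2: d_i = R_x(i) - R_y(i); compute d_i^2.
  (6-6)^2=0, (1-1)^2=0, (2-2)^2=0, (7-7)^2=0, (8-4)^2=16, (5-5)^2=0, (4-8)^2=16, (3-3)^2=0
sum(d^2) = 32.
Step 3: rho = 1 - 6*32 / (8*(8^2 - 1)) = 1 - 192/504 = 0.619048.
Step 4: Under H0, t = rho * sqrt((n-2)/(1-rho^2)) = 1.9308 ~ t(6).
Step 5: Two-sided p-value from the t-distribution with 6 df = 0.101733.
Step 6: alpha = 0.05. fail to reject H0.

rho = 0.6190, p = 0.101733, fail to reject H0 at alpha = 0.05.


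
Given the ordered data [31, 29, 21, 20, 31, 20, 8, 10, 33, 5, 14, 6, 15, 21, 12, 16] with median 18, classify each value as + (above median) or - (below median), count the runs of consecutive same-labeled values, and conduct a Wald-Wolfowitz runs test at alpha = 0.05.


Step 1: Compute median = 18; label A = above, B = below.
Labels in order: AAAAAABBABBBBABB  (n_A = 8, n_B = 8)
Step 2: Count runs R = 6.
Step 3: Under H0 (random ordering), E[R] = 2*n_A*n_B/(n_A+n_B) + 1 = 2*8*8/16 + 1 = 9.0000.
        Var[R] = 2*n_A*n_B*(2*n_A*n_B - n_A - n_B) / ((n_A+n_B)^2 * (n_A+n_B-1)) = 14336/3840 = 3.7333.
        SD[R] = 1.9322.
Step 4: Continuity-corrected z = (R + 0.5 - E[R]) / SD[R] = (6 + 0.5 - 9.0000) / 1.9322 = -1.2939.
Step 5: Two-sided p-value via normal approximation = 2*(1 - Phi(|z|)) = 0.195709.
Step 6: alpha = 0.05. fail to reject H0.

R = 6, z = -1.2939, p = 0.195709, fail to reject H0.


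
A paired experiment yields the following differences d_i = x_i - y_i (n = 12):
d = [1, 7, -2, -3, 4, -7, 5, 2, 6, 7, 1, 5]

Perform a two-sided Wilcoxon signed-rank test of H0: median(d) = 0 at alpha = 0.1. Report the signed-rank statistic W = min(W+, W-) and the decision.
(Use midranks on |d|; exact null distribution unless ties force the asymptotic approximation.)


Step 1: Drop any zero differences (none here) and take |d_i|.
|d| = [1, 7, 2, 3, 4, 7, 5, 2, 6, 7, 1, 5]
Step 2: Midrank |d_i| (ties get averaged ranks).
ranks: |1|->1.5, |7|->11, |2|->3.5, |3|->5, |4|->6, |7|->11, |5|->7.5, |2|->3.5, |6|->9, |7|->11, |1|->1.5, |5|->7.5
Step 3: Attach original signs; sum ranks with positive sign and with negative sign.
W+ = 1.5 + 11 + 6 + 7.5 + 3.5 + 9 + 11 + 1.5 + 7.5 = 58.5
W- = 3.5 + 5 + 11 = 19.5
(Check: W+ + W- = 78 should equal n(n+1)/2 = 78.)
Step 4: Test statistic W = min(W+, W-) = 19.5.
Step 5: Ties in |d|, so use the tie-corrected normal approximation.
        E[W] = n(n+1)/4 = 12*13/4 = 39.
        Tie groups: |d|=1 (t=2), |d|=2 (t=2), |d|=5 (t=2), |d|=7 (t=3); sum(t^3 - t) = 42.
        Var[W] = n(n+1)(2n+1)/24 - sum(t^3-t)/48 = 3900/24 - 42/48 = 161.625.
        z = (W - E[W]) / sqrt(Var[W]) = (19.5 - 39) / 12.7132 = -1.5338.
        Two-sided p = 2*Phi(z) = 0.125069.
Step 6: alpha = 0.1. fail to reject H0.

W+ = 58.5, W- = 19.5, W = min = 19.5, p = 0.125069, fail to reject H0.


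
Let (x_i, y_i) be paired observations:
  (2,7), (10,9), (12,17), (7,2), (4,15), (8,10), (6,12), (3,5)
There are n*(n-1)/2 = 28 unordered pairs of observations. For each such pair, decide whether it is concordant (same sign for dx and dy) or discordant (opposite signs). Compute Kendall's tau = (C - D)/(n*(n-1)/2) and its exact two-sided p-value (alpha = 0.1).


Step 1: Enumerate the 28 unordered pairs (i,j) with i<j and classify each by sign(x_j-x_i) * sign(y_j-y_i).
  (1,2):dx=+8,dy=+2->C; (1,3):dx=+10,dy=+10->C; (1,4):dx=+5,dy=-5->D; (1,5):dx=+2,dy=+8->C
  (1,6):dx=+6,dy=+3->C; (1,7):dx=+4,dy=+5->C; (1,8):dx=+1,dy=-2->D; (2,3):dx=+2,dy=+8->C
  (2,4):dx=-3,dy=-7->C; (2,5):dx=-6,dy=+6->D; (2,6):dx=-2,dy=+1->D; (2,7):dx=-4,dy=+3->D
  (2,8):dx=-7,dy=-4->C; (3,4):dx=-5,dy=-15->C; (3,5):dx=-8,dy=-2->C; (3,6):dx=-4,dy=-7->C
  (3,7):dx=-6,dy=-5->C; (3,8):dx=-9,dy=-12->C; (4,5):dx=-3,dy=+13->D; (4,6):dx=+1,dy=+8->C
  (4,7):dx=-1,dy=+10->D; (4,8):dx=-4,dy=+3->D; (5,6):dx=+4,dy=-5->D; (5,7):dx=+2,dy=-3->D
  (5,8):dx=-1,dy=-10->C; (6,7):dx=-2,dy=+2->D; (6,8):dx=-5,dy=-5->C; (7,8):dx=-3,dy=-7->C
Step 2: C = 17, D = 11, total pairs = 28.
Step 3: tau = (C - D)/(n(n-1)/2) = (17 - 11)/28 = 0.214286.
Step 4: Exact two-sided p-value (enumerate n! = 40320 permutations of y under H0): p = 0.548413.
Step 5: alpha = 0.1. fail to reject H0.

tau_b = 0.2143 (C=17, D=11), p = 0.548413, fail to reject H0.
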